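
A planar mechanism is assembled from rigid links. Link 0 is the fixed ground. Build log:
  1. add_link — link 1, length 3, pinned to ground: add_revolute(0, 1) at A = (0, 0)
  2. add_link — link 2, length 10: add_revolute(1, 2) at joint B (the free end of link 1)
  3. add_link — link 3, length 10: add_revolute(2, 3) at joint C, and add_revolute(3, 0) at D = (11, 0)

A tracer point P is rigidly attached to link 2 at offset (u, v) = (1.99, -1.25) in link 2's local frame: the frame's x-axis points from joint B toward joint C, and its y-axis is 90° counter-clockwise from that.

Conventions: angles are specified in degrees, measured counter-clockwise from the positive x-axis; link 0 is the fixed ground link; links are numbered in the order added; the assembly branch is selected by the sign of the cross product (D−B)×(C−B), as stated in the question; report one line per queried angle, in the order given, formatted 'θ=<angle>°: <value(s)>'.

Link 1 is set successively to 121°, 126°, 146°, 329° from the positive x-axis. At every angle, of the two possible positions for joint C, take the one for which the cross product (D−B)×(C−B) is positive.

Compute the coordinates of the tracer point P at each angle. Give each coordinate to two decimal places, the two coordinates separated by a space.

A=(0,0), D=(11.00,0)
θ=121°: B = A + 3.00·(cos121°, sin121°) = (-1.5451, 2.5715)
θ=121°: |BD| = 12.8060
θ=121°: circle(B,10.00) ∩ circle(D,10.00): a=6.4030, h=7.6813
θ=121°:   candidates: C₊=(6.2699,8.8106) cross=98.366; C₋=(3.1850,-6.2391) cross=-98.366
θ=121°:   branch + wants cross > 0 → take C=(6.2699,8.8106) (cross=98.366)
θ=121°: ex = (C−B)/|BC| = (0.7815,0.6239); ey = (-0.6239,0.7815)
θ=121°: P = B + 1.99·ex + -1.25·ey = (0.7900,2.8362)
θ=126°: B = A + 3.00·(cos126°, sin126°) = (-1.7634, 2.4271)
θ=126°: |BD| = 12.9921
θ=126°: circle(B,10.00) ∩ circle(D,10.00): a=6.4960, h=7.6027
θ=126°:   candidates: C₊=(6.0386,8.6824) cross=98.775; C₋=(3.1981,-6.2554) cross=-98.775
θ=126°:   branch + wants cross > 0 → take C=(6.0386,8.6824) (cross=98.775)
θ=126°: ex = (C−B)/|BC| = (0.7802,0.6255); ey = (-0.6255,0.7802)
θ=126°: P = B + 1.99·ex + -1.25·ey = (0.5712,2.6966)
θ=146°: B = A + 3.00·(cos146°, sin146°) = (-2.4871, 1.6776)
θ=146°: |BD| = 13.5910
θ=146°: circle(B,10.00) ∩ circle(D,10.00): a=6.7955, h=7.3363
θ=146°:   candidates: C₊=(5.1620,8.1190) cross=99.708; C₋=(3.3509,-6.4414) cross=-99.708
θ=146°:   branch + wants cross > 0 → take C=(5.1620,8.1190) (cross=99.708)
θ=146°: ex = (C−B)/|BC| = (0.7649,0.6441); ey = (-0.6441,0.7649)
θ=146°: P = B + 1.99·ex + -1.25·ey = (-0.1598,2.0033)
θ=329°: B = A + 3.00·(cos329°, sin329°) = (2.5715, -1.5451)
θ=329°: |BD| = 8.5690
θ=329°: circle(B,10.00) ∩ circle(D,10.00): a=4.2845, h=9.0357
θ=329°:   candidates: C₊=(5.1565,8.1150) cross=77.426; C₋=(8.4150,-9.6601) cross=-77.426
θ=329°:   branch + wants cross > 0 → take C=(5.1565,8.1150) (cross=77.426)
θ=329°: ex = (C−B)/|BC| = (0.2585,0.9660); ey = (-0.9660,0.2585)
θ=329°: P = B + 1.99·ex + -1.25·ey = (4.2934,0.0541)

θ=121°: 0.79 2.84
θ=126°: 0.57 2.70
θ=146°: -0.16 2.00
θ=329°: 4.29 0.05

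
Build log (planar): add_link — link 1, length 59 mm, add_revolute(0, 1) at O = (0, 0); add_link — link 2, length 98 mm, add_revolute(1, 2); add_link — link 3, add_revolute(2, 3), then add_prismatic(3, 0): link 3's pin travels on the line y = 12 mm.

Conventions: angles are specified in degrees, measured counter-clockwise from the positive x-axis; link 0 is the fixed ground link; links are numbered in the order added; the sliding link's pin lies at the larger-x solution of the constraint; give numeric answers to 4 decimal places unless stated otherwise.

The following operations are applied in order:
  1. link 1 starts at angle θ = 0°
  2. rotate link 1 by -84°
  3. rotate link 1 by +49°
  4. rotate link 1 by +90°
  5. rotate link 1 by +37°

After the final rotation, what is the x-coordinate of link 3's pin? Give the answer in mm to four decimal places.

geometry: r = 59 mm, L = 98 mm, e = 12 mm; θ starts at 0°
rotate link 1 by -84°: θ ← 0° -84° = -84°
rotate link 1 by +49°: θ ← -84° +49° = -35°
rotate link 1 by +90°: θ ← -35° +90° = 55°
rotate link 1 by +37°: θ ← 55° +37° = 92°
crank pin P = (r cos θ, r sin θ) = (-2.059070, 58.964059)
h = r sin θ − e = 58.964059 − 12 = 46.964059
x = r cos θ + √(L² − h²) = -2.059070 + 86.013820 = 83.954749

83.9547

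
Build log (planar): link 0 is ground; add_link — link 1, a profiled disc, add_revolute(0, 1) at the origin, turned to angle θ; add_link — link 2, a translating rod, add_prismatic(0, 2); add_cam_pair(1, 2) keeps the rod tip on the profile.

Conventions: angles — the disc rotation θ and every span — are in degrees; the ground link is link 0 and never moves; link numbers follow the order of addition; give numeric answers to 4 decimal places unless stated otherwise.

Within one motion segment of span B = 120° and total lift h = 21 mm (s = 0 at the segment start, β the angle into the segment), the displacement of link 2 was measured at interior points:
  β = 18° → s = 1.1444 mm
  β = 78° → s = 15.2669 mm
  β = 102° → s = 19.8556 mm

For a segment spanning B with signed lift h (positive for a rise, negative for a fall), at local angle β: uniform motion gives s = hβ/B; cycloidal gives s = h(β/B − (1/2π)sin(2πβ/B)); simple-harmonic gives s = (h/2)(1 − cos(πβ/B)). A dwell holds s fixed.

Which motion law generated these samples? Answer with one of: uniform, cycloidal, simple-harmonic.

candidates at β/B = r: uniform s = h·r (linear in β); cycloidal s = h·(r − sin(2πr)/(2π)); simple-harmonic s = (h/2)(1 − cos(πr))
β=18°: printed 1.1444 | uniform 3.1500, cycloidal 0.4461, simple-harmonic 1.1444
β=78°: printed 15.2669 | uniform 13.6500, cycloidal 16.3539, simple-harmonic 15.2669
β=102°: printed 19.8556 | uniform 17.8500, cycloidal 20.5539, simple-harmonic 19.8556
only one law matches every sample → simple-harmonic

simple-harmonic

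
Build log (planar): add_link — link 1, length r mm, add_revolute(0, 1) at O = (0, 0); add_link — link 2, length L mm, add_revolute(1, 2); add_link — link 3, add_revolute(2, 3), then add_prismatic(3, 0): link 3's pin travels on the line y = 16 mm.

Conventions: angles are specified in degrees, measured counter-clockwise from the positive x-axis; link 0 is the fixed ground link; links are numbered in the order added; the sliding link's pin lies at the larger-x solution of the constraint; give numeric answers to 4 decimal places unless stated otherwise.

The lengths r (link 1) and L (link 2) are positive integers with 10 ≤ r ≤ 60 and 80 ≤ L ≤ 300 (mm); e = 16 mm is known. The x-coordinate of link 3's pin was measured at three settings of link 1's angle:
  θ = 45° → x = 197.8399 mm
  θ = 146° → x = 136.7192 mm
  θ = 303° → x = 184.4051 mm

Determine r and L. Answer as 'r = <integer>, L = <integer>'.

constraint per measurement: (x − r cos θ)² + (r sin θ − e)² = L²
subtracting the θ₁ and θ₂ equations cancels the r² and L² terms:
r = (x₁² − x₂²) / (2[(x₁cos θ₁ + e sin θ₁) − (x₂cos θ₂ + e sin θ₂)]) = 40.0000 → r = 40
L² = (x₁ − r cos θ₁)² + (r sin θ₁ − e)² = 28900.0146 → L = 170.0000 → L = 170
check at θ₃=303°: x = 184.4051 (printed 184.4051) ✓

r = 40, L = 170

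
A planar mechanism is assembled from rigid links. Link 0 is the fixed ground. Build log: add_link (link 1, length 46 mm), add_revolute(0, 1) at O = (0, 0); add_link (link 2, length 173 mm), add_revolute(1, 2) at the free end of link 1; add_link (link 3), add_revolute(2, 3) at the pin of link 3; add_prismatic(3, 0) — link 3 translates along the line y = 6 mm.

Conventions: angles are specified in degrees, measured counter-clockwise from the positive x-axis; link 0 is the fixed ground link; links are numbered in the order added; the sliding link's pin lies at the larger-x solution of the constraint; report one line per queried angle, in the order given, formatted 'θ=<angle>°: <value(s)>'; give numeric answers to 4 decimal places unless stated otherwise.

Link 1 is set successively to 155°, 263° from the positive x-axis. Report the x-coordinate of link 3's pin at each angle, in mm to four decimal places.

geometry: r = 46 mm, L = 173 mm, e = 6 mm
θ=155°: crank pin P = (r cos θ, r sin θ) = (-41.690158, 19.440440)
θ=155°: h = r sin θ − e = 19.440440 − 6 = 13.440440
θ=155°: x = r cos θ + √(L² − h²) = -41.690158 + 172.477113 = 130.786955
θ=263°: crank pin P = (r cos θ, r sin θ) = (-5.605990, -45.657123)
θ=263°: h = r sin θ − e = -45.657123 − 6 = -51.657123
θ=263°: x = r cos θ + √(L² − h²) = -5.605990 + 165.107667 = 159.501677

θ=155°: 130.7870
θ=263°: 159.5017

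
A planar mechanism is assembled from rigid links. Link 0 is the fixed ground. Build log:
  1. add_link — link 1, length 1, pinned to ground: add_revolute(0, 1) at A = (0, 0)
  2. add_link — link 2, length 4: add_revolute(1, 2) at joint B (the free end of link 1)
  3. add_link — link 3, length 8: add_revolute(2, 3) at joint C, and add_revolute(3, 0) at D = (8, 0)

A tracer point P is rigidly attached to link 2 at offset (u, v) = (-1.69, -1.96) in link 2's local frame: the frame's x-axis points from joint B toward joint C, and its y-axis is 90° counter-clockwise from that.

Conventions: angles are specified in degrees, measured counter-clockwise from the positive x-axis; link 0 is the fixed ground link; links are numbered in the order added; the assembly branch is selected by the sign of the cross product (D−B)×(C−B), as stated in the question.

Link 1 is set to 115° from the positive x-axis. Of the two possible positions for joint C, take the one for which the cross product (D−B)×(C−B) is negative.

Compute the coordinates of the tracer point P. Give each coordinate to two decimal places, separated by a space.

A=(0,0), D=(8.00,0)
B = A + 1.00·(cos115°, sin115°) = (-0.4226, 0.9063)
|BD| = 8.4712
circle(B,4.00) ∩ circle(D,8.00): a=1.4025, h=3.7461
  candidates: C₊=(1.3726,4.4808) cross=31.734; C₋=(0.5711,-2.9683) cross=-31.734
  branch - wants cross < 0 → take C=(0.5711,-2.9683) (cross=-31.734)
ex = (C−B)/|BC| = (0.2484,-0.9687); ey = (0.9687,0.2484)
P = B + -1.69·ex + -1.96·ey = (-2.7410,2.0564)

-2.74 2.06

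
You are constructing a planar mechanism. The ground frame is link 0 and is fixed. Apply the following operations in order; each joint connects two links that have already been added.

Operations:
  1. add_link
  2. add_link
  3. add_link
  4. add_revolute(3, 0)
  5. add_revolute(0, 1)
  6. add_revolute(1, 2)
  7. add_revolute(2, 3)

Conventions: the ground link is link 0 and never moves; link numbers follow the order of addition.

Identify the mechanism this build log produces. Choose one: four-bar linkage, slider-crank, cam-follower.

links: 4 (incl. ground); joints: 4 revolute, 0 prismatic, 0 higher (cam) pair, forming one closed loop
4 links in a single 4R loop → four-bar linkage

four-bar linkage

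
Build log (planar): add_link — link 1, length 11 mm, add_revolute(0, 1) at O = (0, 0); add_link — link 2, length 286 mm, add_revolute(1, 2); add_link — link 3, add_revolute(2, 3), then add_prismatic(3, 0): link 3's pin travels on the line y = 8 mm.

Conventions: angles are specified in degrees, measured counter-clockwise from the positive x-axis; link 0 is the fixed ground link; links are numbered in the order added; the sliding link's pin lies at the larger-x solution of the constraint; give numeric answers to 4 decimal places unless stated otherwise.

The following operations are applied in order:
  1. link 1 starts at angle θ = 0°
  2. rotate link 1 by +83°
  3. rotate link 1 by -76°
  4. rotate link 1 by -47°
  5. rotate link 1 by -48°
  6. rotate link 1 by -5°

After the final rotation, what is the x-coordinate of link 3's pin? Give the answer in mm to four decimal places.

geometry: r = 11 mm, L = 286 mm, e = 8 mm; θ starts at 0°
rotate link 1 by +83°: θ ← 0° +83° = 83°
rotate link 1 by -76°: θ ← 83° -76° = 7°
rotate link 1 by -47°: θ ← 7° -47° = -40°
rotate link 1 by -48°: θ ← -40° -48° = -88°
rotate link 1 by -5°: θ ← -88° -5° = -93°
crank pin P = (r cos θ, r sin θ) = (-0.575696, -10.984925)
h = r sin θ − e = -10.984925 − 8 = -18.984925
x = r cos θ + √(L² − h²) = -0.575696 + 285.369187 = 284.793491

284.7935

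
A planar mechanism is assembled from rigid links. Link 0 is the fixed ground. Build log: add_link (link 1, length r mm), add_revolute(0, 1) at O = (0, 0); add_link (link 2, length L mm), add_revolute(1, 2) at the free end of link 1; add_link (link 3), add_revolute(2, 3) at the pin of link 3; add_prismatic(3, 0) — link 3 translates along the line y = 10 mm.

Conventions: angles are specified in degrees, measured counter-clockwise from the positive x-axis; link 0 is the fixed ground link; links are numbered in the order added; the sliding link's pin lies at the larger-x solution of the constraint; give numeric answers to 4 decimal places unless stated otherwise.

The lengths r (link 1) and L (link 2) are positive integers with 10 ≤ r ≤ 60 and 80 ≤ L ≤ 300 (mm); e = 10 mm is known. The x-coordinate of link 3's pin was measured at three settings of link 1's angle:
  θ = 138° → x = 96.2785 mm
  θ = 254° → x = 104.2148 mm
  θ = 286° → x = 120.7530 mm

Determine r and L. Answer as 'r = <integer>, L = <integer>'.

constraint per measurement: (x − r cos θ)² + (r sin θ − e)² = L²
subtracting the θ₁ and θ₂ equations cancels the r² and L² terms:
r = (x₁² − x₂²) / (2[(x₁cos θ₁ + e sin θ₁) − (x₂cos θ₂ + e sin θ₂)]) = 30.0001 → r = 30
L² = (x₁ − r cos θ₁)² + (r sin θ₁ − e)² = 14161.0033 → L = 119.0000 → L = 119
check at θ₃=286°: x = 120.7530 (printed 120.7530) ✓

r = 30, L = 119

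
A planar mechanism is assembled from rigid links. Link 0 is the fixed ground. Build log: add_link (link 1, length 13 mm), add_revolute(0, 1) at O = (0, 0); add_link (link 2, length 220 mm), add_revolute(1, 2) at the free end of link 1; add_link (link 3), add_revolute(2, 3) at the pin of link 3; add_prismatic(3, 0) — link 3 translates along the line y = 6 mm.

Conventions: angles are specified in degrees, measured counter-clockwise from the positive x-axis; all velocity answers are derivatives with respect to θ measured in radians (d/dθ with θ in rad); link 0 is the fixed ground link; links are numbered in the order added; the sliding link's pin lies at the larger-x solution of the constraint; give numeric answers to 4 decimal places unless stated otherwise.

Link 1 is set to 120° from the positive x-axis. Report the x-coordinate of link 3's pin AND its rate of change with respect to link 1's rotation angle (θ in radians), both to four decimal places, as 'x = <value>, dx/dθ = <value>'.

geometry: r = 13 mm, L = 220 mm, e = 6 mm
crank pin P = (r cos θ, r sin θ) = (-6.500000, 11.258330)
h = r sin θ − e = 11.258330 − 6 = 5.258330
x = r cos θ + √(L² − h²) = -6.500000 + 219.937150 = 213.437150
dx/dθ = −r sin θ − h·r cos θ/√(L² − h²) (θ in radians; h = 5.258330) = -11.102926

x = 213.4372, dx/dθ = -11.1029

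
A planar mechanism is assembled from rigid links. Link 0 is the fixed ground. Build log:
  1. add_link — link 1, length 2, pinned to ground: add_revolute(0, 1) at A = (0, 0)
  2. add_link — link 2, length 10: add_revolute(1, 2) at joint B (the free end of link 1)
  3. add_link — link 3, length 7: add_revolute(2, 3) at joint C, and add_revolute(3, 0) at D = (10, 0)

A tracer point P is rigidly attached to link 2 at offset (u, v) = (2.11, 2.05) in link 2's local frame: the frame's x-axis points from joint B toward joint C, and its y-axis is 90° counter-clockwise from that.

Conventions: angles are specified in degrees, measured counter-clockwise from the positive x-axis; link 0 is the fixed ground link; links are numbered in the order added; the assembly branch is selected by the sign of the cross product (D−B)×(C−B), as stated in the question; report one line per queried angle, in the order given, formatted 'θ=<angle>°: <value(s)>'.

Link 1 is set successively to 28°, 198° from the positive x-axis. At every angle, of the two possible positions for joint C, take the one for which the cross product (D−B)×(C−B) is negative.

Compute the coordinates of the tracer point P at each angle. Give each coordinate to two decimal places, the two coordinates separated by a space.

A=(0,0), D=(10.00,0)
θ=28°: B = A + 2.00·(cos28°, sin28°) = (1.7659, 0.9389)
θ=28°: |BD| = 8.2875
θ=28°: circle(B,10.00) ∩ circle(D,7.00): a=7.2207, h=6.9182
θ=28°:   candidates: C₊=(9.7239,6.9946) cross=57.335; C₋=(8.1563,-6.7528) cross=-57.335
θ=28°:   branch - wants cross < 0 → take C=(8.1563,-6.7528) (cross=-57.335)
θ=28°: ex = (C−B)/|BC| = (0.6390,-0.7692); ey = (0.7692,0.6390)
θ=28°: P = B + 2.11·ex + 2.05·ey = (4.6911,0.6260)
θ=198°: B = A + 2.00·(cos198°, sin198°) = (-1.9021, -0.6180)
θ=198°: |BD| = 11.9181
θ=198°: circle(B,10.00) ∩ circle(D,7.00): a=8.0987, h=5.8661
θ=198°:   candidates: C₊=(5.8815,5.6602) cross=69.913; C₋=(6.4899,-6.0563) cross=-69.913
θ=198°:   branch - wants cross < 0 → take C=(6.4899,-6.0563) (cross=-69.913)
θ=198°: ex = (C−B)/|BC| = (0.8392,-0.5438); ey = (0.5438,0.8392)
θ=198°: P = B + 2.11·ex + 2.05·ey = (0.9834,-0.0452)

θ=28°: 4.69 0.63
θ=198°: 0.98 -0.05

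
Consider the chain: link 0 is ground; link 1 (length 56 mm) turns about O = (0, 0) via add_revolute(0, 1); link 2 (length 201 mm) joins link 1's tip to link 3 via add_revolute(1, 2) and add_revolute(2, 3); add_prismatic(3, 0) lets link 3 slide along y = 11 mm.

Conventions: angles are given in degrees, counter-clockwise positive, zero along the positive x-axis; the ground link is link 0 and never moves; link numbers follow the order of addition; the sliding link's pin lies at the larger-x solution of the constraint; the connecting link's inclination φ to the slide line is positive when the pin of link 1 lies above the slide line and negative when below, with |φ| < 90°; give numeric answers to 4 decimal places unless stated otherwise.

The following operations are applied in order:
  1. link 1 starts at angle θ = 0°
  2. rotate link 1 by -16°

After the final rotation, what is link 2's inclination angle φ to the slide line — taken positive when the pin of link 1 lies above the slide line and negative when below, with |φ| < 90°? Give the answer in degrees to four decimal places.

geometry: r = 56 mm, L = 201 mm, e = 11 mm; θ starts at 0°
rotate link 1 by -16°: θ ← 0° -16° = -16°
h = r sin θ − e = -15.435692 − 11 = -26.435692
sin φ = h / L = -26.435692 / 201 = -0.13152086
φ = arcsin(-0.13152086) = -7.557486°

-7.5575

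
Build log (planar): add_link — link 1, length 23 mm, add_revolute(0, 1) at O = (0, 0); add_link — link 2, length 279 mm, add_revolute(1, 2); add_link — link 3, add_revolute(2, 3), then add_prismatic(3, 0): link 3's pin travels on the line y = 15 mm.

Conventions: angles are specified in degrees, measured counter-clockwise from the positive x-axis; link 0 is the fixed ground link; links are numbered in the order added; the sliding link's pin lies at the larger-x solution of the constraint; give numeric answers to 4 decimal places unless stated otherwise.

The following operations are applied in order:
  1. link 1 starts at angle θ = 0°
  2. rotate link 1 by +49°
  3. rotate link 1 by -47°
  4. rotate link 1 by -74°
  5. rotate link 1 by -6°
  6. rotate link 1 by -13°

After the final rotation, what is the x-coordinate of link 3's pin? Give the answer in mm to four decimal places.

geometry: r = 23 mm, L = 279 mm, e = 15 mm; θ starts at 0°
rotate link 1 by +49°: θ ← 0° +49° = 49°
rotate link 1 by -47°: θ ← 49° -47° = 2°
rotate link 1 by -74°: θ ← 2° -74° = -72°
rotate link 1 by -6°: θ ← -72° -6° = -78°
rotate link 1 by -13°: θ ← -78° -13° = -91°
crank pin P = (r cos θ, r sin θ) = (-0.401405, -22.996497)
h = r sin θ − e = -22.996497 − 15 = -37.996497
x = r cos θ + √(L² − h²) = -0.401405 + 276.400554 = 275.999149

275.9991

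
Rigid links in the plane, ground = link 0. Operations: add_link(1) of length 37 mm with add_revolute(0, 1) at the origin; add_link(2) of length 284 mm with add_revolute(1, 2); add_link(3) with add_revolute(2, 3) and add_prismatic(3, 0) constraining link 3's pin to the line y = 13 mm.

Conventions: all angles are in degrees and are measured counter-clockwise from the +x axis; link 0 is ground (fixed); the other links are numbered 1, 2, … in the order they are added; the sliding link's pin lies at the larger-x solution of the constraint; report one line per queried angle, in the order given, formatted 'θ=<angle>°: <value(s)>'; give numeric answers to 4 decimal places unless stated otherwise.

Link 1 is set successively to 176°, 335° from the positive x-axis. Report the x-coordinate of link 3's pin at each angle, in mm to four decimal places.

geometry: r = 37 mm, L = 284 mm, e = 13 mm
θ=176°: crank pin P = (r cos θ, r sin θ) = (-36.909870, 2.580990)
θ=176°: h = r sin θ − e = 2.580990 − 13 = -10.419010
θ=176°: x = r cos θ + √(L² − h²) = -36.909870 + 283.808816 = 246.898946
θ=335°: crank pin P = (r cos θ, r sin θ) = (33.533388, -15.636876)
θ=335°: h = r sin θ − e = -15.636876 − 13 = -28.636876
θ=335°: x = r cos θ + √(L² − h²) = 33.533388 + 282.552525 = 316.085913

θ=176°: 246.8989
θ=335°: 316.0859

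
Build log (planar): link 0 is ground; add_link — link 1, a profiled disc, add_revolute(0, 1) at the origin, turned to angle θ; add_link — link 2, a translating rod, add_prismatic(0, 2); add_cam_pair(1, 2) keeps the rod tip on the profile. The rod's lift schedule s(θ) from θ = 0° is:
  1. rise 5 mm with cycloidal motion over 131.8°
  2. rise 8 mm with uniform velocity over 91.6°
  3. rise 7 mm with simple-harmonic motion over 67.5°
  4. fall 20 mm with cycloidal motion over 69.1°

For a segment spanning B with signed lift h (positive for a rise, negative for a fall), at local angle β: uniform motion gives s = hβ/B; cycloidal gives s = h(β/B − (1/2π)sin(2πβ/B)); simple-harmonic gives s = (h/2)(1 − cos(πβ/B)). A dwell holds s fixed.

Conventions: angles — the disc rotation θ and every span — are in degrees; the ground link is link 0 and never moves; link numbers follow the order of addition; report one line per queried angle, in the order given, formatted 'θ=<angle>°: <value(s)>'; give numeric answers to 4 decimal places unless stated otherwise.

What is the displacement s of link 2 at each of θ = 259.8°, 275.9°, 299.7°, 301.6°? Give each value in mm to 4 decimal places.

seg 1 [0°–131.8°] cycloidal, h=5: full span → s += 5 → s = 5.0000
seg 2 [131.8°–223.4°] uniform, h=8: full span → s += 8 → s = 13.0000
seg 3 [223.4°–290.9°] simple-harmonic, h=7: θ=259.8° here. β=36.4, B=67.5. 7/2·(1 − cos(π·0.5393)) = 3.9306 → s = 16.9306
seg 3 [223.4°–290.9°] simple-harmonic, h=7: θ=275.9° here. β=52.5, B=67.5. 7/2·(1 − cos(π·0.7778)) = 6.1812 → s = 19.1812
seg 3 [223.4°–290.9°] simple-harmonic, h=7: full span → s += 7 → s = 20.0000
seg 4 [290.9°–360°] cycloidal, h=-20: θ=299.7° here. β=8.8, B=69.1. -20·(0.1274 − sin(2π·0.1274)/(2π)) = -0.2632 → s = 19.7368
seg 4 [290.9°–360°] cycloidal, h=-20: θ=301.6° here. β=10.7, B=69.1. -20·(0.1548 − sin(2π·0.1548)/(2π)) = -0.4660 → s = 19.5340

θ=259.8°: 16.9306
θ=275.9°: 19.1812
θ=299.7°: 19.7368
θ=301.6°: 19.5340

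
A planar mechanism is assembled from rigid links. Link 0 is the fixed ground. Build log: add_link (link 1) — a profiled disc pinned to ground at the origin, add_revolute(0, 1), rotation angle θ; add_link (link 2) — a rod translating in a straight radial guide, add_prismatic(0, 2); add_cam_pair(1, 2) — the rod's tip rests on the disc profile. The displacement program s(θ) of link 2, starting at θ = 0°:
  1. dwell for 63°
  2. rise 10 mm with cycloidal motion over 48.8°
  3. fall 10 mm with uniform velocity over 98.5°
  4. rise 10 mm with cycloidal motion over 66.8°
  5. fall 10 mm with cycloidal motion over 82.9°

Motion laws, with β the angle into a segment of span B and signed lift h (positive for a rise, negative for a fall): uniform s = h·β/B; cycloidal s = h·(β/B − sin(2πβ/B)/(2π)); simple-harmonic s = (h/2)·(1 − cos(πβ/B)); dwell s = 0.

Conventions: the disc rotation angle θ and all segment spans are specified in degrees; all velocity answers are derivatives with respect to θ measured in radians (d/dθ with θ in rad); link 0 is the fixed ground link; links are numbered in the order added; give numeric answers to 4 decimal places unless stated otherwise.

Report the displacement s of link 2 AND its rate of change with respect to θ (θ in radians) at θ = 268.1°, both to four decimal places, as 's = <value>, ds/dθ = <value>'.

seg 1 [0°–63°] dwell: s stays 0.0000
seg 2 [63°–111.8°] cycloidal, h=10: full span → s += 10 → s = 10.0000
seg 3 [111.8°–210.3°] uniform, h=-10: full span → s += -10 → s = 0.0000
seg 4 [210.3°–277.1°] cycloidal, h=10: θ=268.1° here. β=57.8, B=66.8. 10·(0.8653 − sin(2π·0.8653)/(2π)) = 9.8447 → s = 9.8447
velocity in seg [210.3°–277.1°] (cycloidal), θ in radians: β = 57.8° = 1.0088 rad, B = 66.8° = 1.1659 rad; ds/dθ = (h/B)(1 − cos(2πβ/B)) = (10/1.1659)(1 − cos(2π·0.8653)) = 2.894115 mm/rad

s = 9.8447, ds/dθ = 2.8941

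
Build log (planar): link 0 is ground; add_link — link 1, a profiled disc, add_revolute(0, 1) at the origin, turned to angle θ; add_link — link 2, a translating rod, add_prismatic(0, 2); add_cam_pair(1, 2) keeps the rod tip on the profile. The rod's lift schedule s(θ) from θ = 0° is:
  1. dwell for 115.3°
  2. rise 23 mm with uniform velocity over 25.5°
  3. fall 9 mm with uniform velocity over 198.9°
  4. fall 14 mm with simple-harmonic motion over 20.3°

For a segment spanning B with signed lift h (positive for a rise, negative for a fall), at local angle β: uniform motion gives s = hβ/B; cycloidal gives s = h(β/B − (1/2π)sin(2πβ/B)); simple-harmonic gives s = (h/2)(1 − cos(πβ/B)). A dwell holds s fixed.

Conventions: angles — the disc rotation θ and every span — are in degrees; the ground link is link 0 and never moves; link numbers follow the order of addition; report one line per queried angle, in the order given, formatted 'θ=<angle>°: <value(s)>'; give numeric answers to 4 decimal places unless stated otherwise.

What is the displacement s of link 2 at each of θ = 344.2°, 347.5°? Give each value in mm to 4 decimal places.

seg 1 [0°–115.3°] dwell: s stays 0.0000
seg 2 [115.3°–140.8°] uniform, h=23: full span → s += 23 → s = 23.0000
seg 3 [140.8°–339.7°] uniform, h=-9: full span → s += -9 → s = 14.0000
seg 4 [339.7°–360°] simple-harmonic, h=-14: θ=344.2° here. β=4.5, B=20.3. -14/2·(1 − cos(π·0.2217)) = -1.6300 → s = 12.3700
seg 4 [339.7°–360°] simple-harmonic, h=-14: θ=347.5° here. β=7.8, B=20.3. -14/2·(1 − cos(π·0.3842)) = -4.5100 → s = 9.4900

θ=344.2°: 12.3700
θ=347.5°: 9.4900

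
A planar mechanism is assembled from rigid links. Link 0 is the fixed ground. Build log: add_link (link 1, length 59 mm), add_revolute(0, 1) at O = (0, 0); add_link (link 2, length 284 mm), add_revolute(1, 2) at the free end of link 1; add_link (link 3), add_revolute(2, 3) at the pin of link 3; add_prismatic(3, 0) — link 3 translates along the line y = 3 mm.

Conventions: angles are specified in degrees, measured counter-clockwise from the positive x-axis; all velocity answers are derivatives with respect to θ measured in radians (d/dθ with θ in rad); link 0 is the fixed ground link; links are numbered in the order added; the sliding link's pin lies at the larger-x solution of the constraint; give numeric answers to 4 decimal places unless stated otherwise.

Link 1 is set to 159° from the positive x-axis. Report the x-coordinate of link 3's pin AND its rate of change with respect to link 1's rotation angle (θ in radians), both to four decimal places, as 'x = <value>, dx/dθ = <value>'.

geometry: r = 59 mm, L = 284 mm, e = 3 mm
crank pin P = (r cos θ, r sin θ) = (-55.081245, 21.143709)
h = r sin θ − e = 21.143709 − 3 = 18.143709
x = r cos θ + √(L² − h²) = -55.081245 + 283.419840 = 228.338595
dx/dθ = −r sin θ − h·r cos θ/√(L² − h²) (θ in radians; h = 18.143709) = -17.617569

x = 228.3386, dx/dθ = -17.6176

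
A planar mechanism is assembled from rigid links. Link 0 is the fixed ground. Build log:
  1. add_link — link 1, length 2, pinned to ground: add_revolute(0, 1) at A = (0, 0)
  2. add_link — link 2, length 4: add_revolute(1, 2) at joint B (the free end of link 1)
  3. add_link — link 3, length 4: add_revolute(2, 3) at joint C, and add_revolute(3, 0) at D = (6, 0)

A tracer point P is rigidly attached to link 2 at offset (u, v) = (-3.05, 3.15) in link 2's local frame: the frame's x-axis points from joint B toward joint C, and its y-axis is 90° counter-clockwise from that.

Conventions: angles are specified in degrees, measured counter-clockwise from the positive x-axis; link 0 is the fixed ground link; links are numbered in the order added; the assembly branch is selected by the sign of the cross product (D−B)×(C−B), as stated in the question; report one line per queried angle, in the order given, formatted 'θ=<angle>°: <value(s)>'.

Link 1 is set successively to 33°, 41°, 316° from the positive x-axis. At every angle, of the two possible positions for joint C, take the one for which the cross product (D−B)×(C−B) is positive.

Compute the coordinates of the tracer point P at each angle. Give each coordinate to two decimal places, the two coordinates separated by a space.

A=(0,0), D=(6.00,0)
θ=33°: B = A + 2.00·(cos33°, sin33°) = (1.6773, 1.0893)
θ=33°: |BD| = 4.4578
θ=33°: circle(B,4.00) ∩ circle(D,4.00): a=2.2289, h=3.3214
θ=33°:   candidates: C₊=(4.6503,3.7654) cross=14.806; C₋=(3.0271,-2.6761) cross=-14.806
θ=33°:   branch + wants cross > 0 → take C=(4.6503,3.7654) (cross=14.806)
θ=33°: ex = (C−B)/|BC| = (0.7432,0.6690); ey = (-0.6690,0.7432)
θ=33°: P = B + -3.05·ex + 3.15·ey = (-2.6970,1.3899)
θ=41°: B = A + 2.00·(cos41°, sin41°) = (1.5094, 1.3121)
θ=41°: |BD| = 4.6784
θ=41°: circle(B,4.00) ∩ circle(D,4.00): a=2.3392, h=3.2447
θ=41°:   candidates: C₊=(4.6647,3.7706) cross=15.180; C₋=(2.8447,-2.4584) cross=-15.180
θ=41°:   branch + wants cross > 0 → take C=(4.6647,3.7706) (cross=15.180)
θ=41°: ex = (C−B)/|BC| = (0.7888,0.6146); ey = (-0.6146,0.7888)
θ=41°: P = B + -3.05·ex + 3.15·ey = (-2.8325,1.9224)
θ=316°: B = A + 2.00·(cos316°, sin316°) = (1.4387, -1.3893)
θ=316°: |BD| = 4.7682
θ=316°: circle(B,4.00) ∩ circle(D,4.00): a=2.3841, h=3.2119
θ=316°:   candidates: C₊=(2.7835,2.3778) cross=15.315; C₋=(4.6552,-3.7672) cross=-15.315
θ=316°:   branch + wants cross > 0 → take C=(2.7835,2.3778) (cross=15.315)
θ=316°: ex = (C−B)/|BC| = (0.3362,0.9418); ey = (-0.9418,0.3362)
θ=316°: P = B + -3.05·ex + 3.15·ey = (-2.5534,-3.2027)

θ=33°: -2.70 1.39
θ=41°: -2.83 1.92
θ=316°: -2.55 -3.20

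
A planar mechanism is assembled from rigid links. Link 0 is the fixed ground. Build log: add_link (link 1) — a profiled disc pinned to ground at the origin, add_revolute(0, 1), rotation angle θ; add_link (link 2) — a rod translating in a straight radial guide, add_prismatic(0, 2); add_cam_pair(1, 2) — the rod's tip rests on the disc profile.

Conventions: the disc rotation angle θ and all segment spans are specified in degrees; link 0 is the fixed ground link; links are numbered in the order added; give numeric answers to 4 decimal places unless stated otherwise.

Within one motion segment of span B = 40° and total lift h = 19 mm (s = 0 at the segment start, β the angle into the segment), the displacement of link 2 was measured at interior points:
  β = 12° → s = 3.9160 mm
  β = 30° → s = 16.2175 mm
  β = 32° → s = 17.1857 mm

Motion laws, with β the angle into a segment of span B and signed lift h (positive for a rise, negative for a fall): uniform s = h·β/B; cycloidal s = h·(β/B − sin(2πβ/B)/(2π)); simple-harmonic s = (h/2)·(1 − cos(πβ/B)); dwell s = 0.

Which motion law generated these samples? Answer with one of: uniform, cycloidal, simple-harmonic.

candidates at β/B = r: uniform s = h·r (linear in β); cycloidal s = h·(r − sin(2πr)/(2π)); simple-harmonic s = (h/2)(1 − cos(πr))
β=12°: printed 3.9160 | uniform 5.7000, cycloidal 2.8241, simple-harmonic 3.9160
β=30°: printed 16.2175 | uniform 14.2500, cycloidal 17.2739, simple-harmonic 16.2175
β=32°: printed 17.1857 | uniform 15.2000, cycloidal 18.0759, simple-harmonic 17.1857
only one law matches every sample → simple-harmonic

simple-harmonic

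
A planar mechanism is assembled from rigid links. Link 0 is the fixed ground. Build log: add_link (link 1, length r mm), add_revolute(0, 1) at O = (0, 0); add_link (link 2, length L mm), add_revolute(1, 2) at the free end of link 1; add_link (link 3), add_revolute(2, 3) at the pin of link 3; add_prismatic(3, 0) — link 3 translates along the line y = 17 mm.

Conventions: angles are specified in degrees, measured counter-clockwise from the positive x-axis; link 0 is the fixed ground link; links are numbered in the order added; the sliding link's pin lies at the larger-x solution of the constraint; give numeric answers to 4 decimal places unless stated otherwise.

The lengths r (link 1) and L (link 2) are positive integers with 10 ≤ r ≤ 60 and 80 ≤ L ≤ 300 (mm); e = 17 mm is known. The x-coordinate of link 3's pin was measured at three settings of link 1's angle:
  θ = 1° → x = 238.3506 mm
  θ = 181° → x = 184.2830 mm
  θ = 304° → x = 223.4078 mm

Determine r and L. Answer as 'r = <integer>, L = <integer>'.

constraint per measurement: (x − r cos θ)² + (r sin θ − e)² = L²
subtracting the θ₁ and θ₂ equations cancels the r² and L² terms:
r = (x₁² − x₂²) / (2[(x₁cos θ₁ + e sin θ₁) − (x₂cos θ₂ + e sin θ₂)]) = 27.0000 → r = 27
L² = (x₁ − r cos θ₁)² + (r sin θ₁ − e)² = 44944.0151 → L = 212.0000 → L = 212
check at θ₃=304°: x = 223.4078 (printed 223.4078) ✓

r = 27, L = 212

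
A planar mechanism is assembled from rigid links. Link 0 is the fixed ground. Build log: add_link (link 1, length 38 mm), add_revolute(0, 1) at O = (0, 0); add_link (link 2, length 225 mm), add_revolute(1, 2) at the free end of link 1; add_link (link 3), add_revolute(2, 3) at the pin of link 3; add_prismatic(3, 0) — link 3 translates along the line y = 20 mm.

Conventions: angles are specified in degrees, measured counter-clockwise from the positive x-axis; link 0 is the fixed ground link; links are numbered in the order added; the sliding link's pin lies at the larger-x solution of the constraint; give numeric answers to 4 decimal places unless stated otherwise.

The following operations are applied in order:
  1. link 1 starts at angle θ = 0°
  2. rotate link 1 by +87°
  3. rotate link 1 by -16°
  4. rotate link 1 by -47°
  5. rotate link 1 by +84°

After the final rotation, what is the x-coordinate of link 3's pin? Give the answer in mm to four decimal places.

geometry: r = 38 mm, L = 225 mm, e = 20 mm; θ starts at 0°
rotate link 1 by +87°: θ ← 0° +87° = 87°
rotate link 1 by -16°: θ ← 87° -16° = 71°
rotate link 1 by -47°: θ ← 71° -47° = 24°
rotate link 1 by +84°: θ ← 24° +84° = 108°
crank pin P = (r cos θ, r sin θ) = (-11.742646, 36.140148)
h = r sin θ − e = 36.140148 − 20 = 16.140148
x = r cos θ + √(L² − h²) = -11.742646 + 224.420355 = 212.677709

212.6777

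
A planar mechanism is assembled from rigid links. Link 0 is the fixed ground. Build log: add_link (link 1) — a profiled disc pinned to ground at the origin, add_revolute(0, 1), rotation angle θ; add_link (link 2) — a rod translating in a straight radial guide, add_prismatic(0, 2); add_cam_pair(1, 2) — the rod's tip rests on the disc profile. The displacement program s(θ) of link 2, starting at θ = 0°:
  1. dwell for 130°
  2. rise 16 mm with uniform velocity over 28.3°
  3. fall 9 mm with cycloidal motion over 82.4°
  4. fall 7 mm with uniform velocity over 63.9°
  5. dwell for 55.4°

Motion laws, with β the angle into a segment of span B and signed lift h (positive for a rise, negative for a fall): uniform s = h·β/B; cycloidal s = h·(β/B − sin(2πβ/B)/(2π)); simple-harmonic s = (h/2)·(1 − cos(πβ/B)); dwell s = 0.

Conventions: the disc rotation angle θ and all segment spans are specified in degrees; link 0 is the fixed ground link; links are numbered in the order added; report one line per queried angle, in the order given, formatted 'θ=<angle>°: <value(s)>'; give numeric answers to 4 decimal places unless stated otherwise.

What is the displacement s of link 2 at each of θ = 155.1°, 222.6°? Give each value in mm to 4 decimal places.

seg 1 [0°–130°] dwell: s stays 0.0000
seg 2 [130°–158.3°] uniform, h=16: θ=155.1° here. β=25.1, B=28.3. 16·25.1/28.3 = 14.1908 → s = 14.1908
seg 2 [130°–158.3°] uniform, h=16: full span → s += 16 → s = 16.0000
seg 3 [158.3°–240.7°] cycloidal, h=-9: θ=222.6° here. β=64.3, B=82.4. -9·(0.7803 − sin(2π·0.7803)/(2π)) = -8.4295 → s = 7.5705

θ=155.1°: 14.1908
θ=222.6°: 7.5705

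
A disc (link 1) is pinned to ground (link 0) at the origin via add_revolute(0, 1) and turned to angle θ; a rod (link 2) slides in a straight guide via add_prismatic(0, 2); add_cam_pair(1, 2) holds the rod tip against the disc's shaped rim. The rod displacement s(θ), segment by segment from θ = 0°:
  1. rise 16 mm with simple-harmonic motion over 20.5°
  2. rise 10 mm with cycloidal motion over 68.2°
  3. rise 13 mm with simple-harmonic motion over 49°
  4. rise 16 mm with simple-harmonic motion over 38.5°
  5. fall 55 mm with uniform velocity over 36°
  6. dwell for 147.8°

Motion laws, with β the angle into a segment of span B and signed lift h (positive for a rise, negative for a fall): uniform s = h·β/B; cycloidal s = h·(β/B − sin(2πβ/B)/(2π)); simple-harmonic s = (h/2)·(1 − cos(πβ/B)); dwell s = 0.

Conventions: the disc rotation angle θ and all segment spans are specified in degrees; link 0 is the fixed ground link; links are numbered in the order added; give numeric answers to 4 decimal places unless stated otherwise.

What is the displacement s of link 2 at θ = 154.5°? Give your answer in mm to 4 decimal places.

segment 1 (0° to 20.5°, simple-harmonic, h = 16) is passed completely: s = 0.0000 + (16) = 16.0000
segment 2 (20.5° to 88.7°, cycloidal, h = 10) is passed completely: s = 16.0000 + (10) = 26.0000
segment 3 (88.7° to 137.7°, simple-harmonic, h = 13) is passed completely: s = 26.0000 + (13) = 39.0000
θ = 154.5° falls in segment 4 (137.7° to 176.2°, simple-harmonic, h = 16): β = 154.5 − 137.7 = 16.8°, B = 38.5°; Δs = 16/2·(1 − cos(π·0.4364)) = 6.4113; s = 39.0000 + 6.4113 = 45.4113

45.4113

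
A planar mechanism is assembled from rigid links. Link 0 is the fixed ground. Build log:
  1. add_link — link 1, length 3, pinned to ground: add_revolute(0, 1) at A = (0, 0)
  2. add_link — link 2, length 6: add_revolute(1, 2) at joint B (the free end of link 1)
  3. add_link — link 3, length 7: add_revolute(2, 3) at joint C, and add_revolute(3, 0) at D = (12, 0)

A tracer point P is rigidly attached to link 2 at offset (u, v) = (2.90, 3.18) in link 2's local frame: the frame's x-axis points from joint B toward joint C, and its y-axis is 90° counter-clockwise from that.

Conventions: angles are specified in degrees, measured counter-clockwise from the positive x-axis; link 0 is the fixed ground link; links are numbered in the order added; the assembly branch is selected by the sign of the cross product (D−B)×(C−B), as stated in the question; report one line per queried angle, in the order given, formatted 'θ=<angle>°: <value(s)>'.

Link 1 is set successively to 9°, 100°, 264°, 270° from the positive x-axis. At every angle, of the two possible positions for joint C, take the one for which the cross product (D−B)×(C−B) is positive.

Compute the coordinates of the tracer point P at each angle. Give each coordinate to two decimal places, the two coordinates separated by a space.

A=(0,0), D=(12.00,0)
θ=9°: B = A + 3.00·(cos9°, sin9°) = (2.9631, 0.4693)
θ=9°: |BD| = 9.0491
θ=9°: circle(B,6.00) ∩ circle(D,7.00): a=3.8063, h=4.6381
θ=9°:   candidates: C₊=(7.0047,4.9038) cross=41.971; C₋=(6.5237,-4.3600) cross=-41.971
θ=9°:   branch + wants cross > 0 → take C=(7.0047,4.9038) (cross=41.971)
θ=9°: ex = (C−B)/|BC| = (0.6736,0.7391); ey = (-0.7391,0.6736)
θ=9°: P = B + 2.90·ex + 3.18·ey = (2.5663,4.7547)
θ=100°: B = A + 3.00·(cos100°, sin100°) = (-0.5209, 2.9544)
θ=100°: |BD| = 12.8648
θ=100°: circle(B,6.00) ∩ circle(D,7.00): a=5.9271, h=0.9322
θ=100°:   candidates: C₊=(5.4619,2.5006) cross=11.993; C₋=(5.0337,0.6859) cross=-11.993
θ=100°:   branch + wants cross > 0 → take C=(5.4619,2.5006) (cross=11.993)
θ=100°: ex = (C−B)/|BC| = (0.9971,-0.0756); ey = (0.0756,0.9971)
θ=100°: P = B + 2.90·ex + 3.18·ey = (2.6113,5.9059)
θ=264°: B = A + 3.00·(cos264°, sin264°) = (-0.3136, -2.9836)
θ=264°: |BD| = 12.6699
θ=264°: circle(B,6.00) ∩ circle(D,7.00): a=5.8219, h=1.4510
θ=264°:   candidates: C₊=(5.0029,-0.2024) cross=18.384; C₋=(5.6863,-3.0228) cross=-18.384
θ=264°:   branch + wants cross > 0 → take C=(5.0029,-0.2024) (cross=18.384)
θ=264°: ex = (C−B)/|BC| = (0.8861,0.4635); ey = (-0.4635,0.8861)
θ=264°: P = B + 2.90·ex + 3.18·ey = (0.7821,1.1784)
θ=270°: B = A + 3.00·(cos270°, sin270°) = (-0.0000, -3.0000)
θ=270°: |BD| = 12.3693
θ=270°: circle(B,6.00) ∩ circle(D,7.00): a=5.6592, h=1.9935
θ=270°:   candidates: C₊=(5.0067,0.3065) cross=24.658; C₋=(5.9737,-3.5614) cross=-24.658
θ=270°:   branch + wants cross > 0 → take C=(5.0067,0.3065) (cross=24.658)
θ=270°: ex = (C−B)/|BC| = (0.8345,0.5511); ey = (-0.5511,0.8345)
θ=270°: P = B + 2.90·ex + 3.18·ey = (0.6675,1.2517)

θ=9°: 2.57 4.75
θ=100°: 2.61 5.91
θ=264°: 0.78 1.18
θ=270°: 0.67 1.25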